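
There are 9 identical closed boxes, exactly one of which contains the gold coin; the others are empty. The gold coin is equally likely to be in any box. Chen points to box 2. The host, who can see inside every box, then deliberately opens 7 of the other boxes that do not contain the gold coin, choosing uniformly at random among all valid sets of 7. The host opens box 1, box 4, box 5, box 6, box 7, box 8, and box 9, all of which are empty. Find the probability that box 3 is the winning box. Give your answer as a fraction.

8/9

Condition on the true location of the gold coin.
If it is in any of boxes 1, 4, 5, 6, 7, 8, and 9 (prior 1/9 each): that box was opened and seen not to hold the prize — ruled out; weight (1/9)·0 = 0 each.
If it is in box 2 (prior 1/9): the host has 8 equally likely choices, so probability 1/8; weight (1/9)·(1/8) = 1/72.
If it is in box 3 (prior 1/9): the host has no choice, probability 1; weight (1/9)·1 = 1/9.
The weights sum to 1/8.
So P(the gold coin in box 3 | the host opened box 1, box 4, box 5, box 6, box 7, box 8, and box 9) = (1/9) / (1/8) = 8/9.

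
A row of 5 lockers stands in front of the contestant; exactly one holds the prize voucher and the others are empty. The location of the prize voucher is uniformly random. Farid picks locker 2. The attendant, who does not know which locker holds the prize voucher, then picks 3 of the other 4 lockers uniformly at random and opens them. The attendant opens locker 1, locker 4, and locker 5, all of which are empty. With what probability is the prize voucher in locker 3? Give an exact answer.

Condition on the true location of the prize voucher.
If it is in any of lockers 1, 4, and 5 (prior 1/5 each): that locker was opened and seen not to hold the prize — ruled out; weight (1/5)·0 = 0 each.
If it is in either of lockers 2 and 3 (prior 1/5 each): the attendant picks exactly this set with probability 1/4 regardless, and none is the prize; weight (1/5)·(1/4) = 1/20 each.
The weights sum to 1/10.
So P(the prize voucher in locker 3 | the attendant opened locker 1, locker 4, and locker 5) = (1/20) / (1/10) = 1/2.

1/2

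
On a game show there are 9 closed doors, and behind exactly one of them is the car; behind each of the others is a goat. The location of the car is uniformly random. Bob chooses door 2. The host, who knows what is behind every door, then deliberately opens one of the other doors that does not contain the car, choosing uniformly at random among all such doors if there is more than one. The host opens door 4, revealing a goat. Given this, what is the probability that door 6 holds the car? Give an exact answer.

8/63

Consider each possible location of the car in turn.
If it is behind any of doors 1, 3, 5, 6, 7, 8, and 9 (prior 1/9 each): the host has 7 equally likely choices, so probability 1/7; weight (1/9)·(1/7) = 1/63 each.
If it is behind door 2 (prior 1/9): the host has 8 equally likely choices, so probability 1/8; weight (1/9)·(1/8) = 1/72.
If it is behind door 4 (prior 1/9): the host opened door 4, so this case is ruled out; weight (1/9)·0 = 0.
The weights sum to 1/8.
So P(the car behind door 6 | the host opened door 4) = (1/63) / (1/8) = 8/63.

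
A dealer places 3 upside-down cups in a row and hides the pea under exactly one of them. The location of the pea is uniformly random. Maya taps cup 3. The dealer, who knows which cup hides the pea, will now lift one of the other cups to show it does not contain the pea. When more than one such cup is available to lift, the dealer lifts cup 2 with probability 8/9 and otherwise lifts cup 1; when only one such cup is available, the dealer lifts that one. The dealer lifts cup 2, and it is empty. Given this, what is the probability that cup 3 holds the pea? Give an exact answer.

Consider each possible location of the pea in turn.
If it is under cup 1 (prior 1/3): only cup 2 is available, probability 1; weight (1/3)·1 = 1/3.
If it is under cup 2 (prior 1/3): the dealer opened cup 2, so this case is ruled out; weight (1/3)·0 = 0.
If it is under cup 3 (prior 1/3): cup 2 is available, opened with probability 8/9; weight (1/3)·(8/9) = 8/27.
The weights sum to 17/27.
So P(the pea under cup 3 | the dealer opened cup 2) = (8/27) / (17/27) = 8/17.

8/17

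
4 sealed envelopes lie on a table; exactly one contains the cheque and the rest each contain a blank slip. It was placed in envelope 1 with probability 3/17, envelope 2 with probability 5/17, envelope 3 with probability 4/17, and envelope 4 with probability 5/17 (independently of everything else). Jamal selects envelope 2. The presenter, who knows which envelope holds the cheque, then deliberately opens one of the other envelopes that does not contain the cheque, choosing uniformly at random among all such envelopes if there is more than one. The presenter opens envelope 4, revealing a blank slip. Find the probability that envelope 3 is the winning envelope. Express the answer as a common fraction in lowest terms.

12/31

Condition on the true location of the cheque.
If it is in envelope 1 (prior 3/17): the presenter has 2 equally likely choices, so probability 1/2; weight (3/17)·(1/2) = 3/34.
If it is in envelope 2 (prior 5/17): the presenter has 3 equally likely choices, so probability 1/3; weight (5/17)·(1/3) = 5/51.
If it is in envelope 3 (prior 4/17): the presenter has 2 equally likely choices, so probability 1/2; weight (4/17)·(1/2) = 2/17.
If it is in envelope 4 (prior 5/17): the presenter opened envelope 4, so this case is ruled out; weight (5/17)·0 = 0.
The weights sum to 31/102.
So P(the cheque in envelope 3 | the presenter opened envelope 4) = (2/17) / (31/102) = 12/31.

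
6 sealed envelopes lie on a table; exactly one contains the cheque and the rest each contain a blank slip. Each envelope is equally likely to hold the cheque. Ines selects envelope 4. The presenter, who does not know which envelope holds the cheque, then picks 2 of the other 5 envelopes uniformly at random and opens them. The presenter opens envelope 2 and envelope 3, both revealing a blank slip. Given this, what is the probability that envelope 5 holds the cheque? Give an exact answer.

Consider each possible location of the cheque in turn.
If it is in any of envelopes 1, 4, 5, and 6 (prior 1/6 each): the presenter picks exactly this set with probability 1/10 regardless, and none is the prize; weight (1/6)·(1/10) = 1/60 each.
If it is in either of envelopes 2 and 3 (prior 1/6 each): that envelope was opened and seen not to hold the prize — ruled out; weight (1/6)·0 = 0 each.
The weights sum to 1/15.
So P(the cheque in envelope 5 | the presenter opened envelope 2 and envelope 3) = (1/60) / (1/15) = 1/4.

1/4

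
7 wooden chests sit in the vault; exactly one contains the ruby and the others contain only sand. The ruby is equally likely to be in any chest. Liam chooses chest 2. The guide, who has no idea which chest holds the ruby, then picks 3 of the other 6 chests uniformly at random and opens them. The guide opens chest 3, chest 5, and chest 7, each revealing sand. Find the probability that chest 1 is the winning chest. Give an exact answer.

1/4

Because the guide chose which chests to open without knowing where the ruby is, the choice is independent of the prize location. Learning that none of the 3 opened chests holds the ruby simply rules out those 3 locations and leaves the remaining 4 chests still equally likely by symmetry.
So P(the ruby in chest 1) = 1/4.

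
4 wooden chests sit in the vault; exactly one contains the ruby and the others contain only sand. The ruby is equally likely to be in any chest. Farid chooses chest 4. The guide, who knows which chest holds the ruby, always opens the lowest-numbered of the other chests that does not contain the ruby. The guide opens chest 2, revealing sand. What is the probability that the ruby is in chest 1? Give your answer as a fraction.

Apply Bayes' rule, conditioning on where the ruby actually is.
If it is in chest 1 (prior 1/4): chest 2 is the lowest-numbered option available, probability 1; weight (1/4)·1 = 1/4.
If it is in chest 2 (prior 1/4): the guide opened chest 2, so this case is ruled out; weight (1/4)·0 = 0.
If it is in either of chests 3 and 4 (prior 1/4 each): the guide would have opened chest 1 instead, probability 0; weight (1/4)·0 = 0 each.
The weights sum to 1/4.
So P(the ruby in chest 1 | the guide opened chest 2) = (1/4) / (1/4) = 1.

1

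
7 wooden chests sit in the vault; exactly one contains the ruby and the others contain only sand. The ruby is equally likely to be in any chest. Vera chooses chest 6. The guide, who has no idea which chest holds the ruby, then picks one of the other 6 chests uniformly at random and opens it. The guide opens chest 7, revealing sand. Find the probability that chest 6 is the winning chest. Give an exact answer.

1/6

Condition on the true location of the ruby.
If it is in any of chests 1, 2, 3, 4, 5, and 6 (prior 1/7 each): the guide picks chest 7 with probability 1/6 regardless, and it is not the prize; weight (1/7)·(1/6) = 1/42 each.
If it is in chest 7 (prior 1/7): the guide opened chest 7, so this case is ruled out; weight (1/7)·0 = 0.
The weights sum to 1/7.
So P(the ruby in chest 6 | the guide opened chest 7) = (1/42) / (1/7) = 1/6.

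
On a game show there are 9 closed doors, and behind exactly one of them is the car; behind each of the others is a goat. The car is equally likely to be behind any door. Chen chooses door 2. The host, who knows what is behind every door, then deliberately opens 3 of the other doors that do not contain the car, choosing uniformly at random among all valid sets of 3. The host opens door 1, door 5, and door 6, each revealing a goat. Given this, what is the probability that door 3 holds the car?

Condition on the true location of the car.
If it is behind any of doors 1, 5, and 6 (prior 1/9 each): that door was opened and seen not to hold the prize — ruled out; weight (1/9)·0 = 0 each.
If it is behind door 2 (prior 1/9): the host has 56 equally likely choices, so probability 1/56; weight (1/9)·(1/56) = 1/504.
If it is behind any of doors 3, 4, 7, 8, and 9 (prior 1/9 each): the host has 35 equally likely choices, so probability 1/35; weight (1/9)·(1/35) = 1/315 each.
The weights sum to 1/56.
So P(the car behind door 3 | the host opened door 1, door 5, and door 6) = (1/315) / (1/56) = 8/45.

8/45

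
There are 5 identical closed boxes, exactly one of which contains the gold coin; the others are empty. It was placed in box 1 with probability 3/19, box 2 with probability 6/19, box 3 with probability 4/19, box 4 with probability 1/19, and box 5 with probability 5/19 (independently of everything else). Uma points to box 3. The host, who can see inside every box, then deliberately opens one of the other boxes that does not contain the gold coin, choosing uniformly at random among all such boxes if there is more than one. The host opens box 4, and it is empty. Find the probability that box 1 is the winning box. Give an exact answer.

3/17

Condition on the true location of the gold coin.
If it is in box 1 (prior 3/19): the host has 3 equally likely choices, so probability 1/3; weight (3/19)·(1/3) = 1/19.
If it is in box 2 (prior 6/19): the host has 3 equally likely choices, so probability 1/3; weight (6/19)·(1/3) = 2/19.
If it is in box 3 (prior 4/19): the host has 4 equally likely choices, so probability 1/4; weight (4/19)·(1/4) = 1/19.
If it is in box 4 (prior 1/19): the host opened box 4, so this case is ruled out; weight (1/19)·0 = 0.
If it is in box 5 (prior 5/19): the host has 3 equally likely choices, so probability 1/3; weight (5/19)·(1/3) = 5/57.
The weights sum to 17/57.
So P(the gold coin in box 1 | the host opened box 4) = (1/19) / (17/57) = 3/17.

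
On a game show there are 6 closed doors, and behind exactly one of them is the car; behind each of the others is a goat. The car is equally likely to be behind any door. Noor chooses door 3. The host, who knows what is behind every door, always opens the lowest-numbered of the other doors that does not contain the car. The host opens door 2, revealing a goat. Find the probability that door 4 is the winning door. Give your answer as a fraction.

0

Apply Bayes' rule, conditioning on where the car actually is.
If it is behind door 1 (prior 1/6): door 2 is the lowest-numbered option available, probability 1; weight (1/6)·1 = 1/6.
If it is behind door 2 (prior 1/6): the host opened door 2, so this case is ruled out; weight (1/6)·0 = 0.
If it is behind any of doors 3, 4, 5, and 6 (prior 1/6 each): the host would have opened door 1 instead, probability 0; weight (1/6)·0 = 0 each.
The weights sum to 1/6.
So P(the car behind door 4 | the host opened door 2) = 0 / (1/6) = 0.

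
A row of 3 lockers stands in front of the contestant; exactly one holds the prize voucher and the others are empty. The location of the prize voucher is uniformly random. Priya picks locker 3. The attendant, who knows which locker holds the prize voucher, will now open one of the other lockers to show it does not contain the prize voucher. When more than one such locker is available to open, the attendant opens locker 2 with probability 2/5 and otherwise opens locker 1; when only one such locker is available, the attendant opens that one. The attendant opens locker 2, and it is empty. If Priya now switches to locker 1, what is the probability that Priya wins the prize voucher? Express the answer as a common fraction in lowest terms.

Apply Bayes' rule, conditioning on where the prize voucher actually is.
If it is in locker 1 (prior 1/3): only locker 2 is available, probability 1; weight (1/3)·1 = 1/3.
If it is in locker 2 (prior 1/3): the attendant opened locker 2, so this case is ruled out; weight (1/3)·0 = 0.
If it is in locker 3 (prior 1/3): locker 2 is available, opened with probability 2/5; weight (1/3)·(2/5) = 2/15.
The weights sum to 7/15.
So P(the prize voucher in locker 1 | the attendant opened locker 2) = (1/3) / (7/15) = 5/7.

5/7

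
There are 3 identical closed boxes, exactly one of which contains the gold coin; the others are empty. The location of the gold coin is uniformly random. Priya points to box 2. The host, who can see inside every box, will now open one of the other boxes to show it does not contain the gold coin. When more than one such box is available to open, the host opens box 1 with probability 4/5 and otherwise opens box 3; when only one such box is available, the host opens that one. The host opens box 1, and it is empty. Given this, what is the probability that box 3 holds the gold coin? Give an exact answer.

5/9

Consider each possible location of the gold coin in turn.
If it is in box 1 (prior 1/3): the host opened box 1, so this case is ruled out; weight (1/3)·0 = 0.
If it is in box 2 (prior 1/3): box 1 is available, opened with probability 4/5; weight (1/3)·(4/5) = 4/15.
If it is in box 3 (prior 1/3): only box 1 is available, probability 1; weight (1/3)·1 = 1/3.
The weights sum to 3/5.
So P(the gold coin in box 3 | the host opened box 1) = (1/3) / (3/5) = 5/9.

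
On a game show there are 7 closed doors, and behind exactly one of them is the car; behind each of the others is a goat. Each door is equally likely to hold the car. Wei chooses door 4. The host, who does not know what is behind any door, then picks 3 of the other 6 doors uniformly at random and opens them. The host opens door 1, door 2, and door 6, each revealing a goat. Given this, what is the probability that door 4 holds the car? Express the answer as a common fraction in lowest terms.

Condition on the true location of the car.
If it is behind any of doors 1, 2, and 6 (prior 1/7 each): that door was opened and seen not to hold the prize — ruled out; weight (1/7)·0 = 0 each.
If it is behind any of doors 3, 4, 5, and 7 (prior 1/7 each): the host picks exactly this set with probability 1/20 regardless, and none is the prize; weight (1/7)·(1/20) = 1/140 each.
The weights sum to 1/35.
So P(the car behind door 4 | the host opened door 1, door 2, and door 6) = (1/140) / (1/35) = 1/4.

1/4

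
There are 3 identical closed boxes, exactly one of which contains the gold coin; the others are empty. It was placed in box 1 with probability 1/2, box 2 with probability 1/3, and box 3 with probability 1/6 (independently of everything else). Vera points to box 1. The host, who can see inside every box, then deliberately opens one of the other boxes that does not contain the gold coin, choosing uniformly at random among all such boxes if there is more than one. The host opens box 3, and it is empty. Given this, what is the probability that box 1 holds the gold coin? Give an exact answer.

3/7

Condition on the true location of the gold coin.
If it is in box 1 (prior 1/2): the host has 2 equally likely choices, so probability 1/2; weight (1/2)·(1/2) = 1/4.
If it is in box 2 (prior 1/3): the host has no choice, probability 1; weight (1/3)·1 = 1/3.
If it is in box 3 (prior 1/6): the host opened box 3, so this case is ruled out; weight (1/6)·0 = 0.
The weights sum to 7/12.
So P(the gold coin in box 1 | the host opened box 3) = (1/4) / (7/12) = 3/7.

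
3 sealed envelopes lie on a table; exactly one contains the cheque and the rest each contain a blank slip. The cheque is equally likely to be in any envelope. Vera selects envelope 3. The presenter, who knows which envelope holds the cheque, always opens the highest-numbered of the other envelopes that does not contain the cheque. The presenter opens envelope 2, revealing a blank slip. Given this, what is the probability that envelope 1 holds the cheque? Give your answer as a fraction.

Apply Bayes' rule, conditioning on where the cheque actually is.
If it is in either of envelopes 1 and 3 (prior 1/3 each): envelope 2 is the highest-numbered option available, probability 1; weight (1/3)·1 = 1/3 each.
If it is in envelope 2 (prior 1/3): the presenter opened envelope 2, so this case is ruled out; weight (1/3)·0 = 0.
The weights sum to 2/3.
So P(the cheque in envelope 1 | the presenter opened envelope 2) = (1/3) / (2/3) = 1/2.

1/2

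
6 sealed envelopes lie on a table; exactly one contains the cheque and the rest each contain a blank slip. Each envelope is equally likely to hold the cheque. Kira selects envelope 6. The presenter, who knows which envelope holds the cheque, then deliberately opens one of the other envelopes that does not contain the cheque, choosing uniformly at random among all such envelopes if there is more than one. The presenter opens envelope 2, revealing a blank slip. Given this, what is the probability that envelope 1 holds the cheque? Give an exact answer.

5/24

Consider each possible location of the cheque in turn.
If it is in any of envelopes 1, 3, 4, and 5 (prior 1/6 each): the presenter has 4 equally likely choices, so probability 1/4; weight (1/6)·(1/4) = 1/24 each.
If it is in envelope 2 (prior 1/6): the presenter opened envelope 2, so this case is ruled out; weight (1/6)·0 = 0.
If it is in envelope 6 (prior 1/6): the presenter has 5 equally likely choices, so probability 1/5; weight (1/6)·(1/5) = 1/30.
The weights sum to 1/5.
So P(the cheque in envelope 1 | the presenter opened envelope 2) = (1/24) / (1/5) = 5/24.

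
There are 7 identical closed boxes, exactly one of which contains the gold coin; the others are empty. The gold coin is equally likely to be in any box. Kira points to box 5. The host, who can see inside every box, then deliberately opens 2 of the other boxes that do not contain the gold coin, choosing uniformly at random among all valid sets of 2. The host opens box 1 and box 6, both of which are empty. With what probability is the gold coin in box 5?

1/7

Consider each possible location of the gold coin in turn.
If it is in either of boxes 1 and 6 (prior 1/7 each): that box was opened and seen not to hold the prize — ruled out; weight (1/7)·0 = 0 each.
If it is in any of boxes 2, 3, 4, and 7 (prior 1/7 each): the host has 10 equally likely choices, so probability 1/10; weight (1/7)·(1/10) = 1/70 each.
If it is in box 5 (prior 1/7): the host has 15 equally likely choices, so probability 1/15; weight (1/7)·(1/15) = 1/105.
The weights sum to 1/15.
So P(the gold coin in box 5 | the host opened box 1 and box 6) = (1/105) / (1/15) = 1/7.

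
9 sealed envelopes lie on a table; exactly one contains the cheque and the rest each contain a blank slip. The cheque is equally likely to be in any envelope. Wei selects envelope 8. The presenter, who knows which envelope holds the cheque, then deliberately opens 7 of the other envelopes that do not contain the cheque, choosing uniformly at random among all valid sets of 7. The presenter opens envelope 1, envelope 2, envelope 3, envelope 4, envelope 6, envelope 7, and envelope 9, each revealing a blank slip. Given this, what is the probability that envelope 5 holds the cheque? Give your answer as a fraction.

Apply Bayes' rule, conditioning on where the cheque actually is.
If it is in any of envelopes 1, 2, 3, 4, 6, 7, and 9 (prior 1/9 each): that envelope was opened and seen not to hold the prize — ruled out; weight (1/9)·0 = 0 each.
If it is in envelope 5 (prior 1/9): the presenter has no choice, probability 1; weight (1/9)·1 = 1/9.
If it is in envelope 8 (prior 1/9): the presenter has 8 equally likely choices, so probability 1/8; weight (1/9)·(1/8) = 1/72.
The weights sum to 1/8.
So P(the cheque in envelope 5 | the presenter opened envelope 1, envelope 2, envelope 3, envelope 4, envelope 6, envelope 7, and envelope 9) = (1/9) / (1/8) = 8/9.

8/9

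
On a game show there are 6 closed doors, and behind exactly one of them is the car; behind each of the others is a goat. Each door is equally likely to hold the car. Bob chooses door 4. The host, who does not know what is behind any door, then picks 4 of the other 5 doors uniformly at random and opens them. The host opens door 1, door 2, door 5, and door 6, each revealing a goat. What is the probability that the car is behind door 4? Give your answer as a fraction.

Condition on the true location of the car.
If it is behind any of doors 1, 2, 5, and 6 (prior 1/6 each): that door was opened and seen not to hold the prize — ruled out; weight (1/6)·0 = 0 each.
If it is behind either of doors 3 and 4 (prior 1/6 each): the host picks exactly this set with probability 1/5 regardless, and none is the prize; weight (1/6)·(1/5) = 1/30 each.
The weights sum to 1/15.
So P(the car behind door 4 | the host opened door 1, door 2, door 5, and door 6) = (1/30) / (1/15) = 1/2.

1/2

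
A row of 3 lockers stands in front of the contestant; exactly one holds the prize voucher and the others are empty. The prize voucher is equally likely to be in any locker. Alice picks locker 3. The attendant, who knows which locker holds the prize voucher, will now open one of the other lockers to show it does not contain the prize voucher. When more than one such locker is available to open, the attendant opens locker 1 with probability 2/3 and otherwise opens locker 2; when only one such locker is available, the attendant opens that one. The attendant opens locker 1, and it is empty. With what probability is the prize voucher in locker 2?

3/5

Condition on the true location of the prize voucher.
If it is in locker 1 (prior 1/3): the attendant opened locker 1, so this case is ruled out; weight (1/3)·0 = 0.
If it is in locker 2 (prior 1/3): only locker 1 is available, probability 1; weight (1/3)·1 = 1/3.
If it is in locker 3 (prior 1/3): locker 1 is available, opened with probability 2/3; weight (1/3)·(2/3) = 2/9.
The weights sum to 5/9.
So P(the prize voucher in locker 2 | the attendant opened locker 1) = (1/3) / (5/9) = 3/5.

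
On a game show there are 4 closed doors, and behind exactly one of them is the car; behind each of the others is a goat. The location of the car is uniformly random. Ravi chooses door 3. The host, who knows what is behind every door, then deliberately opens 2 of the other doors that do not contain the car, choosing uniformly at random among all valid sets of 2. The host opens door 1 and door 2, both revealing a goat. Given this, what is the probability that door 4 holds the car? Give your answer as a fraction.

3/4

Condition on the true location of the car.
If it is behind either of doors 1 and 2 (prior 1/4 each): that door was opened and seen not to hold the prize — ruled out; weight (1/4)·0 = 0 each.
If it is behind door 3 (prior 1/4): the host has 3 equally likely choices, so probability 1/3; weight (1/4)·(1/3) = 1/12.
If it is behind door 4 (prior 1/4): the host has no choice, probability 1; weight (1/4)·1 = 1/4.
The weights sum to 1/3.
So P(the car behind door 4 | the host opened door 1 and door 2) = (1/4) / (1/3) = 3/4.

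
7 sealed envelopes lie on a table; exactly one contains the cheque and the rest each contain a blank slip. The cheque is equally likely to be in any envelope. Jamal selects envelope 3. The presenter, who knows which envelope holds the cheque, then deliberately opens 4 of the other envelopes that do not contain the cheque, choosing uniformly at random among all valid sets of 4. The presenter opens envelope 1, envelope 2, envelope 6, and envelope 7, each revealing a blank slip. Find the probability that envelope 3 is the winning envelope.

1/7

Condition on the true location of the cheque.
If it is in any of envelopes 1, 2, 6, and 7 (prior 1/7 each): that envelope was opened and seen not to hold the prize — ruled out; weight (1/7)·0 = 0 each.
If it is in envelope 3 (prior 1/7): the presenter has 15 equally likely choices, so probability 1/15; weight (1/7)·(1/15) = 1/105.
If it is in either of envelopes 4 and 5 (prior 1/7 each): the presenter has 5 equally likely choices, so probability 1/5; weight (1/7)·(1/5) = 1/35 each.
The weights sum to 1/15.
So P(the cheque in envelope 3 | the presenter opened envelope 1, envelope 2, envelope 6, and envelope 7) = (1/105) / (1/15) = 1/7.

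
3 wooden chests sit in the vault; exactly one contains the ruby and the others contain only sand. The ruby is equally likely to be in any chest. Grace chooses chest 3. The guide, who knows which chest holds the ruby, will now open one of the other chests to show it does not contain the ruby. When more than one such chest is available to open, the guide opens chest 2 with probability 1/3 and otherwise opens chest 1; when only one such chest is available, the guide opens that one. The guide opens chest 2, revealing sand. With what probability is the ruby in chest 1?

Condition on the true location of the ruby.
If it is in chest 1 (prior 1/3): only chest 2 is available, probability 1; weight (1/3)·1 = 1/3.
If it is in chest 2 (prior 1/3): the guide opened chest 2, so this case is ruled out; weight (1/3)·0 = 0.
If it is in chest 3 (prior 1/3): chest 2 is available, opened with probability 1/3; weight (1/3)·(1/3) = 1/9.
The weights sum to 4/9.
So P(the ruby in chest 1 | the guide opened chest 2) = (1/3) / (4/9) = 3/4.

3/4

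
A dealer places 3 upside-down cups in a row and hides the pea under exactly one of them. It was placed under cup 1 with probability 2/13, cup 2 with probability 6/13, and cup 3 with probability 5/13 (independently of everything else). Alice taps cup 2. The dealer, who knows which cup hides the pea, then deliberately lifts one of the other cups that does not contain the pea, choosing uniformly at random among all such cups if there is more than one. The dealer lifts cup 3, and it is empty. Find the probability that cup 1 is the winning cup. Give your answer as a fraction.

2/5

Consider each possible location of the pea in turn.
If it is under cup 1 (prior 2/13): the dealer has no choice, probability 1; weight (2/13)·1 = 2/13.
If it is under cup 2 (prior 6/13): the dealer has 2 equally likely choices, so probability 1/2; weight (6/13)·(1/2) = 3/13.
If it is under cup 3 (prior 5/13): the dealer opened cup 3, so this case is ruled out; weight (5/13)·0 = 0.
The weights sum to 5/13.
So P(the pea under cup 1 | the dealer opened cup 3) = (2/13) / (5/13) = 2/5.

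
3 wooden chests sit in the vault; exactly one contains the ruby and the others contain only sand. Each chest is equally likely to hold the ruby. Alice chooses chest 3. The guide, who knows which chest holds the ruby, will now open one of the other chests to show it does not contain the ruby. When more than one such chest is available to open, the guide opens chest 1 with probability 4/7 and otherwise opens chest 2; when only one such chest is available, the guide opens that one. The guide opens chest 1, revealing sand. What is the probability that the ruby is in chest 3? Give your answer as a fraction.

4/11

Condition on the true location of the ruby.
If it is in chest 1 (prior 1/3): the guide opened chest 1, so this case is ruled out; weight (1/3)·0 = 0.
If it is in chest 2 (prior 1/3): only chest 1 is available, probability 1; weight (1/3)·1 = 1/3.
If it is in chest 3 (prior 1/3): chest 1 is available, opened with probability 4/7; weight (1/3)·(4/7) = 4/21.
The weights sum to 11/21.
So P(the ruby in chest 3 | the guide opened chest 1) = (4/21) / (11/21) = 4/11.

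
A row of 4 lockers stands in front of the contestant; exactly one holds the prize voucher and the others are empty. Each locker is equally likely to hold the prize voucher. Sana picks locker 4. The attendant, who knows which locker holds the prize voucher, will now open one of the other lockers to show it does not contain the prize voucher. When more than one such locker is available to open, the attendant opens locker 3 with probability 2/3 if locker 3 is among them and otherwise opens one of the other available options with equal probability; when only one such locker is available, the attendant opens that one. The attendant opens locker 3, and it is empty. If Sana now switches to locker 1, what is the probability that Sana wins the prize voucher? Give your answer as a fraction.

Consider each possible location of the prize voucher in turn.
If it is in any of lockers 1, 2, and 4 (prior 1/4 each): locker 3 is available, opened with probability 2/3; weight (1/4)·(2/3) = 1/6 each.
If it is in locker 3 (prior 1/4): the attendant opened locker 3, so this case is ruled out; weight (1/4)·0 = 0.
The weights sum to 1/2.
So P(the prize voucher in locker 1 | the attendant opened locker 3) = (1/6) / (1/2) = 1/3.

1/3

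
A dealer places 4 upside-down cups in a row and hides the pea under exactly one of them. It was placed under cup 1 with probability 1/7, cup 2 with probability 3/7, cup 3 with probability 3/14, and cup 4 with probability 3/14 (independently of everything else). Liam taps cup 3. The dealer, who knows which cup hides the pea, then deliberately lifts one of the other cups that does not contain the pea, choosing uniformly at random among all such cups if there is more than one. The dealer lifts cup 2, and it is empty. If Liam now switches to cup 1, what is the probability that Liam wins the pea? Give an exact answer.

2/7

Apply Bayes' rule, conditioning on where the pea actually is.
If it is under cup 1 (prior 1/7): the dealer has 2 equally likely choices, so probability 1/2; weight (1/7)·(1/2) = 1/14.
If it is under cup 2 (prior 3/7): the dealer opened cup 2, so this case is ruled out; weight (3/7)·0 = 0.
If it is under cup 3 (prior 3/14): the dealer has 3 equally likely choices, so probability 1/3; weight (3/14)·(1/3) = 1/14.
If it is under cup 4 (prior 3/14): the dealer has 2 equally likely choices, so probability 1/2; weight (3/14)·(1/2) = 3/28.
The weights sum to 1/4.
So P(the pea under cup 1 | the dealer opened cup 2) = (1/14) / (1/4) = 2/7.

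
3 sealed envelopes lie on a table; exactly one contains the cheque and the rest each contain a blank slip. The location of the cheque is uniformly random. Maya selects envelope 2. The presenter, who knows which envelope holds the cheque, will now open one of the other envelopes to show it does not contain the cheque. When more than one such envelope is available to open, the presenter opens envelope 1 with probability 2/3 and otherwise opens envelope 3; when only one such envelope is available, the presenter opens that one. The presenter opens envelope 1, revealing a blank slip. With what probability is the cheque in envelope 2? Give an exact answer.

2/5

Condition on the true location of the cheque.
If it is in envelope 1 (prior 1/3): the presenter opened envelope 1, so this case is ruled out; weight (1/3)·0 = 0.
If it is in envelope 2 (prior 1/3): envelope 1 is available, opened with probability 2/3; weight (1/3)·(2/3) = 2/9.
If it is in envelope 3 (prior 1/3): only envelope 1 is available, probability 1; weight (1/3)·1 = 1/3.
The weights sum to 5/9.
So P(the cheque in envelope 2 | the presenter opened envelope 1) = (2/9) / (5/9) = 2/5.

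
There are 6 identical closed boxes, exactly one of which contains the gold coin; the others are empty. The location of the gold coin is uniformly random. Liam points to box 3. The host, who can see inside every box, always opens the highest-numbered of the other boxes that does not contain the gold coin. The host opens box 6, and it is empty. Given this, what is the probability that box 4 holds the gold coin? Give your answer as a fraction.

1/5

Condition on the true location of the gold coin.
If it is in any of boxes 1, 2, 3, 4, and 5 (prior 1/6 each): box 6 is the highest-numbered option available, probability 1; weight (1/6)·1 = 1/6 each.
If it is in box 6 (prior 1/6): the host opened box 6, so this case is ruled out; weight (1/6)·0 = 0.
The weights sum to 5/6.
So P(the gold coin in box 4 | the host opened box 6) = (1/6) / (5/6) = 1/5.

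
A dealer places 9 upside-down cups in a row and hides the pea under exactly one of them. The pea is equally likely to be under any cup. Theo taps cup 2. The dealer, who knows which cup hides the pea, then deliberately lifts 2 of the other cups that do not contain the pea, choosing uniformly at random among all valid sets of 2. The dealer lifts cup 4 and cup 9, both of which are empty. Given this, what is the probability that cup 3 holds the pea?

4/27

Apply Bayes' rule, conditioning on where the pea actually is.
If it is under any of cups 1, 3, 5, 6, 7, and 8 (prior 1/9 each): the dealer has 21 equally likely choices, so probability 1/21; weight (1/9)·(1/21) = 1/189 each.
If it is under cup 2 (prior 1/9): the dealer has 28 equally likely choices, so probability 1/28; weight (1/9)·(1/28) = 1/252.
If it is under either of cups 4 and 9 (prior 1/9 each): that cup was opened and seen not to hold the prize — ruled out; weight (1/9)·0 = 0 each.
The weights sum to 1/28.
So P(the pea under cup 3 | the dealer opened cup 4 and cup 9) = (1/189) / (1/28) = 4/27.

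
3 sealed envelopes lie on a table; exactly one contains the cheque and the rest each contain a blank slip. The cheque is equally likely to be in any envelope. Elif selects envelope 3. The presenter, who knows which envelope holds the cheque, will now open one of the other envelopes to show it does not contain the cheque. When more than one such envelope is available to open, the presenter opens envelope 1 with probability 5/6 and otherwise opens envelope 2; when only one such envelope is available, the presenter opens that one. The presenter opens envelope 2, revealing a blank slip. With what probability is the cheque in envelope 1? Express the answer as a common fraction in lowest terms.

Consider each possible location of the cheque in turn.
If it is in envelope 1 (prior 1/3): only envelope 2 is available, probability 1; weight (1/3)·1 = 1/3.
If it is in envelope 2 (prior 1/3): the presenter opened envelope 2, so this case is ruled out; weight (1/3)·0 = 0.
If it is in envelope 3 (prior 1/3): envelope 1 is available but not opened, probability 1/6; weight (1/3)·(1/6) = 1/18.
The weights sum to 7/18.
So P(the cheque in envelope 1 | the presenter opened envelope 2) = (1/3) / (7/18) = 6/7.

6/7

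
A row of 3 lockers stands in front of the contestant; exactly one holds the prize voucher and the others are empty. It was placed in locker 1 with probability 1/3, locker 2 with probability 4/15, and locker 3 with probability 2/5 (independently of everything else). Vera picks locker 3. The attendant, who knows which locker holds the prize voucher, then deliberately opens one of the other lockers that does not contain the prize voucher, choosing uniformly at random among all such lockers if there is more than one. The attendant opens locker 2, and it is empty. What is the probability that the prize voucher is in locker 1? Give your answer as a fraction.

Apply Bayes' rule, conditioning on where the prize voucher actually is.
If it is in locker 1 (prior 1/3): the attendant has no choice, probability 1; weight (1/3)·1 = 1/3.
If it is in locker 2 (prior 4/15): the attendant opened locker 2, so this case is ruled out; weight (4/15)·0 = 0.
If it is in locker 3 (prior 2/5): the attendant has 2 equally likely choices, so probability 1/2; weight (2/5)·(1/2) = 1/5.
The weights sum to 8/15.
So P(the prize voucher in locker 1 | the attendant opened locker 2) = (1/3) / (8/15) = 5/8.

5/8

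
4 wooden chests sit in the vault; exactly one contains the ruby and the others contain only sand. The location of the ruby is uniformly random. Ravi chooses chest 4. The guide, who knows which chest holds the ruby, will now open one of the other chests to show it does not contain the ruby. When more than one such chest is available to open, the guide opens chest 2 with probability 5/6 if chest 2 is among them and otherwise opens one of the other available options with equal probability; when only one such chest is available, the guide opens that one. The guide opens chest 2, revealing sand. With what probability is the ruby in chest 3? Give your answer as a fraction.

1/3

Apply Bayes' rule, conditioning on where the ruby actually is.
If it is in any of chests 1, 3, and 4 (prior 1/4 each): chest 2 is available, opened with probability 5/6; weight (1/4)·(5/6) = 5/24 each.
If it is in chest 2 (prior 1/4): the guide opened chest 2, so this case is ruled out; weight (1/4)·0 = 0.
The weights sum to 5/8.
So P(the ruby in chest 3 | the guide opened chest 2) = (5/24) / (5/8) = 1/3.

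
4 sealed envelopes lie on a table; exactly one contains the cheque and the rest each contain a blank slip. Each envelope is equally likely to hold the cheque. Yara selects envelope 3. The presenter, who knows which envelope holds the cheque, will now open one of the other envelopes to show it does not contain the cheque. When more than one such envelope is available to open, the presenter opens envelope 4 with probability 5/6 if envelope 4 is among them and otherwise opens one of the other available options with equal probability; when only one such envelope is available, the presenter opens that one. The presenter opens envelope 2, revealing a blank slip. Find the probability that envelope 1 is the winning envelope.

Consider each possible location of the cheque in turn.
If it is in envelope 1 (prior 1/4): envelope 4 is available but not opened, probability 1/6; weight (1/4)·(1/6) = 1/24.
If it is in envelope 2 (prior 1/4): the presenter opened envelope 2, so this case is ruled out; weight (1/4)·0 = 0.
If it is in envelope 3 (prior 1/4): envelope 4 is available but not opened; envelope 2 gets probability (1 − 5/6)/2 = 1/12; weight (1/4)·(1/12) = 1/48.
If it is in envelope 4 (prior 1/4): envelope 4 holds the prize so is unavailable; the presenter chooses uniformly among the 2 others, probability 1/2; weight (1/4)·(1/2) = 1/8.
The weights sum to 3/16.
So P(the cheque in envelope 1 | the presenter opened envelope 2) = (1/24) / (3/16) = 2/9.

2/9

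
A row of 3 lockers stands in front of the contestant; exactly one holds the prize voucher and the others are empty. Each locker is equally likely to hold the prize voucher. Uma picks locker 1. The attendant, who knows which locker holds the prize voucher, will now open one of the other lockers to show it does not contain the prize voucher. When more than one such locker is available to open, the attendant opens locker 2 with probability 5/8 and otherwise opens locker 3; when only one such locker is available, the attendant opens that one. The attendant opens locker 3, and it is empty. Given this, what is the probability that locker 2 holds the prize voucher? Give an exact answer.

8/11

Apply Bayes' rule, conditioning on where the prize voucher actually is.
If it is in locker 1 (prior 1/3): locker 2 is available but not opened, probability 3/8; weight (1/3)·(3/8) = 1/8.
If it is in locker 2 (prior 1/3): only locker 3 is available, probability 1; weight (1/3)·1 = 1/3.
If it is in locker 3 (prior 1/3): the attendant opened locker 3, so this case is ruled out; weight (1/3)·0 = 0.
The weights sum to 11/24.
So P(the prize voucher in locker 2 | the attendant opened locker 3) = (1/3) / (11/24) = 8/11.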